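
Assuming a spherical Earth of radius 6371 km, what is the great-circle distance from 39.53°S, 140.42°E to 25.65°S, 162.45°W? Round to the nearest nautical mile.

Δλ = -162.45 − 140.42 = -302.87°; wrapped into (−180°, 180°]: 57.13°.
Δφ = -25.65 − -39.53 = 13.88°.
a = sin²(Δφ/2) + cos φ₁ · cos φ₂ · sin²(Δλ/2) = 0.173565.
c = 2·atan2(√a, √(1−a)) = 0.85943 rad → d = 6371·c ≈ 5475.42 km ≈ 2956.49 nmi.

2956 nmi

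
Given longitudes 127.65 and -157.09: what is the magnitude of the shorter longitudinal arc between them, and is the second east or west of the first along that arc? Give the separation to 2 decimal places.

Raw difference: -157.09 − 127.65 = -284.74°.
Normalise into (−180°, 180°]: -284.74° + 360° = 75.26°.
Positive ⇒ the second point lies to the east; separation 75.26°.

75.26° east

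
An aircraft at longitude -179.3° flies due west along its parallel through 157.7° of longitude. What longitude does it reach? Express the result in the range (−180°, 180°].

+23.0°

Start at -179.3°; shift −157.7° → -337.0°.
-337.0° lies outside (−180°, 180°]; add 360° → +23.0°.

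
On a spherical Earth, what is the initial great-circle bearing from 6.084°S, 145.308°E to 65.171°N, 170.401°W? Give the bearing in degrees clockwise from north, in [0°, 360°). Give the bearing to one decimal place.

Δλ = -170.401 − 145.308 = -315.709°; wrapped into (−180°, 180°]: 44.291°.
θ = atan2( sin Δλ · cos φ₂ , cos φ₁ · sin φ₂ − sin φ₁ · cos φ₂ · cos Δλ )
  = atan2(0.29323, 0.93431) = 17.424° → normalised to [0°, 360°): 17.424°.

17.4°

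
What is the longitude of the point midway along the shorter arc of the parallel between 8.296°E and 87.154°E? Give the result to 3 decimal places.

47.725°E

Signed shortest Δλ from +8.296° to +87.154° is +78.858°.
Midpoint longitude = +8.296° + (+78.858°)/2 = +8.296° + 39.429° = +47.725°.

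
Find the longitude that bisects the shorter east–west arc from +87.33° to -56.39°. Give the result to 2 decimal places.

Signed shortest Δλ from +87.33° to -56.39° is -143.72°.
Midpoint longitude = +87.33° + (-143.72°)/2 = +87.33° − 71.86° = +15.47°.

+15.47°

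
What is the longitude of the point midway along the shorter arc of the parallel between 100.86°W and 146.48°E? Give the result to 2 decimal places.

Signed shortest Δλ from -100.86° to +146.48° is -112.66°.
Midpoint longitude = -100.86° + (-112.66°)/2 = -100.86° − 56.33° = -157.19°.
(The naïve average (-100.86 + +146.48)/2 = 22.81° is on the wrong side of the globe.)

157.19°W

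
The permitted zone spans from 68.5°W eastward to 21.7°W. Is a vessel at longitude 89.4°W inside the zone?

No

Band width going east from -68.5° to -21.7°: ((-21.7 − -68.5) mod 360) = 46.8°.
Offset of -89.4° east of the west edge: ((-89.4 − -68.5) mod 360) = 339.1°.
339.1° > 46.8° ⇒ outside.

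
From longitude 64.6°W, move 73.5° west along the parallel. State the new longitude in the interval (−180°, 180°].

138.1°W

Start at -64.6°; shift −73.5° → -138.1°.
-138.1° already lies in (−180°, 180°].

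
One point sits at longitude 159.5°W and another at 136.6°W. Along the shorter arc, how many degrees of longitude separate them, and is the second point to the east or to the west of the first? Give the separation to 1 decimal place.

Raw difference: -136.6 − -159.5 = 22.9°.
Normalise into (−180°, 180°]: 22.9° stays 22.9°.
Positive ⇒ the second point lies to the east; separation 22.9°.

22.9° east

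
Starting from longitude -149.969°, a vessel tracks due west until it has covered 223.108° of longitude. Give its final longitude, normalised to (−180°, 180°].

Start at -149.969°; shift −223.108° → -373.077°.
-373.077° lies outside (−180°, 180°]; add 360° → -13.077°.

-13.077°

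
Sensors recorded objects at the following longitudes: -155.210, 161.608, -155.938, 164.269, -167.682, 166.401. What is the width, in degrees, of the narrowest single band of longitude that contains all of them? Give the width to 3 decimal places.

43.182°

Sort the longitudes: -167.682°, -155.938°, -155.210°, +161.608°, +164.269°, +166.401°.
Eastward gaps between consecutive values (wrapping around): 11.744°, 0.728°, 316.818°, 2.661°, 2.132°, 25.917°.
Largest gap = 316.818° ⇒ minimal covering band is its complement: 360° − 316.818° = 43.182°.
Band runs from +161.608° eastward to -155.210°, crossing the antimeridian.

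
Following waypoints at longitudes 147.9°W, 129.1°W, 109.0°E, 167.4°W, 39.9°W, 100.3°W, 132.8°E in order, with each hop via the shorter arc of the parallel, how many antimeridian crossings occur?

3

Leg 1: -147.9° → -129.1°, shortest Δλ = 18.8° (east) — does not cross 180°.
Leg 2: -129.1° → +109.0°, shortest Δλ = -121.9° (west) — crosses 180°.
Leg 3: +109.0° → -167.4°, shortest Δλ = 83.6° (east) — crosses 180°.
Leg 4: -167.4° → -39.9°, shortest Δλ = 127.5° (east) — does not cross 180°.
Leg 5: -39.9° → -100.3°, shortest Δλ = -60.4° (west) — does not cross 180°.
Leg 6: -100.3° → +132.8°, shortest Δλ = -126.9° (west) — crosses 180°.
Total crossings: 3.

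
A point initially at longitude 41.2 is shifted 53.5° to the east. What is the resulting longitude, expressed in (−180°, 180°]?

Start at +41.2°; shift +53.5° → +94.7°.
+94.7° already lies in (−180°, 180°].

+94.7°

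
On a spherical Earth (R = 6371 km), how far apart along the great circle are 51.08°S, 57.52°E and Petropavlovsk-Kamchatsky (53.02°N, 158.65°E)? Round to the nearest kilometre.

Δλ = 158.65 − 57.52 = 101.13°.
Δφ = 53.02 − -51.08 = 104.10°.
a = sin²(Δφ/2) + cos φ₁ · cos φ₂ · sin²(Δλ/2) = 0.847235.
c = 2·atan2(√a, √(1−a)) = 2.33848 rad → d = 6371·c ≈ 14898.45 km.

14898 km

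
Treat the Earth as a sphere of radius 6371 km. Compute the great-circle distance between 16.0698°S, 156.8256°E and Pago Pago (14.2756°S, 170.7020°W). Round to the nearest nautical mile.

1883 nmi

Δλ = -170.7020 − 156.8256 = -327.5276°; wrapped into (−180°, 180°]: 32.4724°.
Δφ = -14.2756 − -16.0698 = 1.7942°.
a = sin²(Δφ/2) + cos φ₁ · cos φ₂ · sin²(Δλ/2) = 0.073046.
c = 2·atan2(√a, √(1−a)) = 0.54735 rad → d = 6371·c ≈ 3487.14 km ≈ 1882.91 nmi.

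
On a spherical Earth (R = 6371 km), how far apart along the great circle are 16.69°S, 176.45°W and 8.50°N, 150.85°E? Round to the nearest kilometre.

Δλ = 150.85 − -176.45 = 327.30°; wrapped into (−180°, 180°]: -32.70°.
Δφ = 8.50 − -16.69 = 25.19°.
a = sin²(Δφ/2) + cos φ₁ · cos φ₂ · sin²(Δλ/2) = 0.122622.
c = 2·atan2(√a, √(1−a)) = 0.71551 rad → d = 6371·c ≈ 4558.54 km.

4559 km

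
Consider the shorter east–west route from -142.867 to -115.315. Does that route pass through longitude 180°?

No

Signed shortest Δλ = ((-115.315 − -142.867 + 180) mod 360) − 180 = 27.552°.
Going east by 27.552° from -142.867° reaches -115.315° without touching 180°.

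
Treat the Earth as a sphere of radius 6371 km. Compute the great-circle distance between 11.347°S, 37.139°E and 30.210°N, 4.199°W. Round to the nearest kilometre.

6395 km

Δλ = -4.199 − 37.139 = -41.338°.
Δφ = 30.210 − -11.347 = 41.557°.
a = sin²(Δφ/2) + cos φ₁ · cos φ₂ · sin²(Δλ/2) = 0.231414.
c = 2·atan2(√a, √(1−a)) = 1.00372 rad → d = 6371·c ≈ 6394.67 km.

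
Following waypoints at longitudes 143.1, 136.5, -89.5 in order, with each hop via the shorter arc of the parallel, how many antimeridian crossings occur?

Leg 1: +143.1° → +136.5°, shortest Δλ = -6.6° (west) — does not cross 180°.
Leg 2: +136.5° → -89.5°, shortest Δλ = 134.0° (east) — crosses 180°.
Total crossings: 1.

1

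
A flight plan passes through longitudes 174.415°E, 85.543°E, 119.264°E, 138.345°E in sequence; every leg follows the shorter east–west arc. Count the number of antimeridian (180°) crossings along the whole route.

Leg 1: +174.415° → +85.543°, shortest Δλ = -88.872° (west) — does not cross 180°.
Leg 2: +85.543° → +119.264°, shortest Δλ = 33.721° (east) — does not cross 180°.
Leg 3: +119.264° → +138.345°, shortest Δλ = 19.081° (east) — does not cross 180°.
Total crossings: 0.

0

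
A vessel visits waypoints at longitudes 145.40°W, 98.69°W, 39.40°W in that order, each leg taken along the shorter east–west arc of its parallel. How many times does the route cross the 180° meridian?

Leg 1: -145.40° → -98.69°, shortest Δλ = 46.71° (east) — does not cross 180°.
Leg 2: -98.69° → -39.40°, shortest Δλ = 59.29° (east) — does not cross 180°.
Total crossings: 0.

0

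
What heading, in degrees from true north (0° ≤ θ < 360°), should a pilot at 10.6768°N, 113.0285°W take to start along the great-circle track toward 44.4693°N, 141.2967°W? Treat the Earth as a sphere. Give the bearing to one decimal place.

329.4°

Δλ = -141.2967 − -113.0285 = -28.2682°.
θ = atan2( sin Δλ · cos φ₂ , cos φ₁ · sin φ₂ − sin φ₁ · cos φ₂ · cos Δλ )
  = atan2(-0.33797, 0.57195) = -30.579° → normalised to [0°, 360°): 329.421°.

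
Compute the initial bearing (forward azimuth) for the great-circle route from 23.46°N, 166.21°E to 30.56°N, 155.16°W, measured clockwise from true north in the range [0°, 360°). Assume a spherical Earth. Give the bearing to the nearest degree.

70°

Δλ = -155.16 − 166.21 = -321.37°; wrapped into (−180°, 180°]: 38.63°.
θ = atan2( sin Δλ · cos φ₂ , cos φ₁ · sin φ₂ − sin φ₁ · cos φ₂ · cos Δλ )
  = atan2(0.53757, 0.19861) = 69.723° → normalised to [0°, 360°): 69.723°.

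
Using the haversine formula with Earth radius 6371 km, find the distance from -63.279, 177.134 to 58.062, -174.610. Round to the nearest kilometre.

13511 km

Δλ = -174.610 − 177.134 = -351.744°; wrapped into (−180°, 180°]: 8.256°.
Δφ = 58.062 − -63.279 = 121.341°.
a = sin²(Δφ/2) + cos φ₁ · cos φ₂ · sin²(Δλ/2) = 0.761298.
c = 2·atan2(√a, √(1−a)) = 2.12069 rad → d = 6371·c ≈ 13510.91 km.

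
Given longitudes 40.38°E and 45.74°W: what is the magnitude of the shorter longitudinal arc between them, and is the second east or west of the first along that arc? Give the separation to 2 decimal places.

86.12° west

Raw difference: -45.74 − 40.38 = -86.12°.
Normalise into (−180°, 180°]: -86.12° stays -86.12°.
Negative ⇒ the second point lies to the west; separation 86.12°.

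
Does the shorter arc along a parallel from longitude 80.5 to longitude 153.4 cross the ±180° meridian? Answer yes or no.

No

Signed shortest Δλ = ((153.4 − 80.5 + 180) mod 360) − 180 = 72.9°.
Going east by 72.9° from +80.5° reaches +153.4° without touching 180°.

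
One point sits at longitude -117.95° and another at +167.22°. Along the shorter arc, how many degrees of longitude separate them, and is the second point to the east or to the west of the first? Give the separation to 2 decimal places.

Raw difference: 167.22 − -117.95 = 285.17°.
Normalise into (−180°, 180°]: 285.17° − 360° = -74.83°.
Negative ⇒ the second point lies to the west; separation 74.83°.

74.83° west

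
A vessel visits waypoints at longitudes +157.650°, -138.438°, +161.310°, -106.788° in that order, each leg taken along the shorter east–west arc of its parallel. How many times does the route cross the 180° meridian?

Leg 1: +157.650° → -138.438°, shortest Δλ = 63.912° (east) — crosses 180°.
Leg 2: -138.438° → +161.310°, shortest Δλ = -60.252° (west) — crosses 180°.
Leg 3: +161.310° → -106.788°, shortest Δλ = 91.902° (east) — crosses 180°.
Total crossings: 3.

3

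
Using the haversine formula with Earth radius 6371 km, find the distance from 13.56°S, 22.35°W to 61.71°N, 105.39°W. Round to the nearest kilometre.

Δλ = -105.39 − -22.35 = -83.04°.
Δφ = 61.71 − -13.56 = 75.27°.
a = sin²(Δφ/2) + cos φ₁ · cos φ₂ · sin²(Δλ/2) = 0.575315.
c = 2·atan2(√a, √(1−a)) = 1.72200 rad → d = 6371·c ≈ 10970.88 km.

10971 km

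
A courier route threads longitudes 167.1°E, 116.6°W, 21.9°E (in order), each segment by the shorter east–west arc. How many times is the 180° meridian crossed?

Leg 1: +167.1° → -116.6°, shortest Δλ = 76.3° (east) — crosses 180°.
Leg 2: -116.6° → +21.9°, shortest Δλ = 138.5° (east) — does not cross 180°.
Total crossings: 1.

1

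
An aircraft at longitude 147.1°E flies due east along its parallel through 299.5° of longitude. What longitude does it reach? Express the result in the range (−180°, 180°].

86.6°E

Start at +147.1°; shift +299.5° → +446.6°.
+446.6° lies outside (−180°, 180°]; subtract 360° → +86.6°.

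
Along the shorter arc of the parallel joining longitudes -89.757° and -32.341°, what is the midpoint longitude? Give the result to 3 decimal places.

-61.049°

Signed shortest Δλ from -89.757° to -32.341° is +57.416°.
Midpoint longitude = -89.757° + (+57.416°)/2 = -89.757° + 28.708° = -61.049°.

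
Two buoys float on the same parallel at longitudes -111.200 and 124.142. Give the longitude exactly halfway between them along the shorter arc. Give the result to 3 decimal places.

Signed shortest Δλ from -111.200° to +124.142° is -124.658°.
Midpoint longitude = -111.200° + (-124.658°)/2 = -111.200° − 62.329° = -173.529°.
(The naïve average (-111.200 + +124.142)/2 = 6.471° is on the wrong side of the globe.)

-173.529°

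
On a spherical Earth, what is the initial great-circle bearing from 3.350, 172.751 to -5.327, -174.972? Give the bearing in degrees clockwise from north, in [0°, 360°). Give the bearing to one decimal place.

125.2°

Δλ = -174.972 − 172.751 = -347.723°; wrapped into (−180°, 180°]: 12.277°.
θ = atan2( sin Δλ · cos φ₂ , cos φ₁ · sin φ₂ − sin φ₁ · cos φ₂ · cos Δλ )
  = atan2(0.21172, -0.14953) = 125.233° → normalised to [0°, 360°): 125.233°.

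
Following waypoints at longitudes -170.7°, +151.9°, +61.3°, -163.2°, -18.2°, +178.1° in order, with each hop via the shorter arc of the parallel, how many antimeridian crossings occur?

Leg 1: -170.7° → +151.9°, shortest Δλ = -37.4° (west) — crosses 180°.
Leg 2: +151.9° → +61.3°, shortest Δλ = -90.6° (west) — does not cross 180°.
Leg 3: +61.3° → -163.2°, shortest Δλ = 135.5° (east) — crosses 180°.
Leg 4: -163.2° → -18.2°, shortest Δλ = 145.0° (east) — does not cross 180°.
Leg 5: -18.2° → +178.1°, shortest Δλ = -163.7° (west) — crosses 180°.
Total crossings: 3.

3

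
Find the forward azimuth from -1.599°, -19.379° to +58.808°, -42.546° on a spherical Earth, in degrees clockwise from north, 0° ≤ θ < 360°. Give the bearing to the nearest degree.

Δλ = -42.546 − -19.379 = -23.167°.
θ = atan2( sin Δλ · cos φ₂ , cos φ₁ · sin φ₂ − sin φ₁ · cos φ₂ · cos Δλ )
  = atan2(-0.20375, 0.86839) = -13.205° → normalised to [0°, 360°): 346.795°.

347°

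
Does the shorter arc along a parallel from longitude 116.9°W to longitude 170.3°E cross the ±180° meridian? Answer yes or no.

Naïve |170.3 − -116.9| = 287.2° > 180°, so the shorter arc goes the other way round — across 180°.
Signed shortest Δλ = ((170.3 − -116.9 + 180) mod 360) − 180 = -72.8°.
Going west by 72.8° from -116.9° passes through 180° before reaching +170.3°.

Yes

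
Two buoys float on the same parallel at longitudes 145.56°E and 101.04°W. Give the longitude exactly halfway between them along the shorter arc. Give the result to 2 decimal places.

157.74°W

Signed shortest Δλ from +145.56° to -101.04° is +113.40°.
Midpoint longitude = +145.56° + (+113.40°)/2 = +145.56° + 56.70° = +202.26°.
Normalise into (−180°, 180°]: -157.74°.
(The naïve average (+145.56 + -101.04)/2 = 22.26° is on the wrong side of the globe.)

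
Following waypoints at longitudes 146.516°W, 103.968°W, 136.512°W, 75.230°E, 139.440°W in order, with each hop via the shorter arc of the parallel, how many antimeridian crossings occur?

Leg 1: -146.516° → -103.968°, shortest Δλ = 42.548° (east) — does not cross 180°.
Leg 2: -103.968° → -136.512°, shortest Δλ = -32.544° (west) — does not cross 180°.
Leg 3: -136.512° → +75.230°, shortest Δλ = -148.258° (west) — crosses 180°.
Leg 4: +75.230° → -139.440°, shortest Δλ = 145.33° (east) — crosses 180°.
Total crossings: 2.

2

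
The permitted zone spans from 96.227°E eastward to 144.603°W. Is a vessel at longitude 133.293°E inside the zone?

Yes

Band width going east from +96.227° to -144.603°: ((-144.603 − 96.227) mod 360) = 119.170°.
Offset of +133.293° east of the west edge: ((133.293 − 96.227) mod 360) = 37.066°.
37.066° ≤ 119.170° ⇒ inside.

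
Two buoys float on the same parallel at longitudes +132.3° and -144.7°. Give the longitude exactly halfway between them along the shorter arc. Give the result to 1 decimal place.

+173.8°

Signed shortest Δλ from +132.3° to -144.7° is +83.0°.
Midpoint longitude = +132.3° + (+83.0°)/2 = +132.3° + 41.5° = +173.8°.
(The naïve average (+132.3 + -144.7)/2 = -6.2° is on the wrong side of the globe.)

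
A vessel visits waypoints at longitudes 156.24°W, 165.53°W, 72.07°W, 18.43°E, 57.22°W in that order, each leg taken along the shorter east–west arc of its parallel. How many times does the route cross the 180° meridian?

0

Leg 1: -156.24° → -165.53°, shortest Δλ = -9.29° (west) — does not cross 180°.
Leg 2: -165.53° → -72.07°, shortest Δλ = 93.46° (east) — does not cross 180°.
Leg 3: -72.07° → +18.43°, shortest Δλ = 90.5° (east) — does not cross 180°.
Leg 4: +18.43° → -57.22°, shortest Δλ = -75.65° (west) — does not cross 180°.
Total crossings: 0.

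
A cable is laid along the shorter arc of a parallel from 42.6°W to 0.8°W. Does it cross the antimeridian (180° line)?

No

Signed shortest Δλ = ((-0.8 − -42.6 + 180) mod 360) − 180 = 41.8°.
Going east by 41.8° from -42.6° reaches -0.8° without touching 180°.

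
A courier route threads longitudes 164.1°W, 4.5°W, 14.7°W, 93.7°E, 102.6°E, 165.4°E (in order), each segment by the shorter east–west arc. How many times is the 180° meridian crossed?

Leg 1: -164.1° → -4.5°, shortest Δλ = 159.6° (east) — does not cross 180°.
Leg 2: -4.5° → -14.7°, shortest Δλ = -10.2° (west) — does not cross 180°.
Leg 3: -14.7° → +93.7°, shortest Δλ = 108.4° (east) — does not cross 180°.
Leg 4: +93.7° → +102.6°, shortest Δλ = 8.9° (east) — does not cross 180°.
Leg 5: +102.6° → +165.4°, shortest Δλ = 62.8° (east) — does not cross 180°.
Total crossings: 0.

0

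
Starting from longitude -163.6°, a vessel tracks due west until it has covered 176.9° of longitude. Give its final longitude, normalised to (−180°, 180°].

+19.5°

Start at -163.6°; shift −176.9° → -340.5°.
-340.5° lies outside (−180°, 180°]; add 360° → +19.5°.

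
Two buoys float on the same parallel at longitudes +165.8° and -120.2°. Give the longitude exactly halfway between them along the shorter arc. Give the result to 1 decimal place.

Signed shortest Δλ from +165.8° to -120.2° is +74.0°.
Midpoint longitude = +165.8° + (+74.0°)/2 = +165.8° + 37.0° = +202.8°.
Normalise into (−180°, 180°]: -157.2°.
(The naïve average (+165.8 + -120.2)/2 = 22.8° is on the wrong side of the globe.)

-157.2°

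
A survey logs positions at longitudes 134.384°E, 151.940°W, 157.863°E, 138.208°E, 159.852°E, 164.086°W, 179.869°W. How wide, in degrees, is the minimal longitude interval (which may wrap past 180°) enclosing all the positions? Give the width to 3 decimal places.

Sort the longitudes: -179.869°, -164.086°, -151.940°, +134.384°, +138.208°, +157.863°, +159.852°.
Eastward gaps between consecutive values (wrapping around): 15.783°, 12.146°, 286.324°, 3.824°, 19.655°, 1.989°, 20.279°.
Largest gap = 286.324° ⇒ minimal covering band is its complement: 360° − 286.324° = 73.676°.
Band runs from +134.384° eastward to -151.940°, crossing the antimeridian.

73.676°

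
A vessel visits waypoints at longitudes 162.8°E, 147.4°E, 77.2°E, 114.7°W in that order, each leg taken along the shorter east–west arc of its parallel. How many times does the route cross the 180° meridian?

Leg 1: +162.8° → +147.4°, shortest Δλ = -15.4° (west) — does not cross 180°.
Leg 2: +147.4° → +77.2°, shortest Δλ = -70.2° (west) — does not cross 180°.
Leg 3: +77.2° → -114.7°, shortest Δλ = 168.1° (east) — crosses 180°.
Total crossings: 1.

1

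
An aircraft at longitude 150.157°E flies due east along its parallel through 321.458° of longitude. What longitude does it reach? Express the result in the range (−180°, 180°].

111.615°E

Start at +150.157°; shift +321.458° → +471.615°.
+471.615° lies outside (−180°, 180°]; subtract 360° → +111.615°.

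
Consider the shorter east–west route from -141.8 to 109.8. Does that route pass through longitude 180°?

Naïve |109.8 − -141.8| = 251.6° > 180°, so the shorter arc goes the other way round — across 180°.
Signed shortest Δλ = ((109.8 − -141.8 + 180) mod 360) − 180 = -108.4°.
Going west by 108.4° from -141.8° passes through 180° before reaching +109.8°.

Yes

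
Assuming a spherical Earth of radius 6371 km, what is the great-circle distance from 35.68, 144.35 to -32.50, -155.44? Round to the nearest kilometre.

Δλ = -155.44 − 144.35 = -299.79°; wrapped into (−180°, 180°]: 60.21°.
Δφ = -32.50 − 35.68 = -68.18°.
a = sin²(Δφ/2) + cos φ₁ · cos φ₂ · sin²(Δλ/2) = 0.486511.
c = 2·atan2(√a, √(1−a)) = 1.54382 rad → d = 6371·c ≈ 9835.65 km.

9836 km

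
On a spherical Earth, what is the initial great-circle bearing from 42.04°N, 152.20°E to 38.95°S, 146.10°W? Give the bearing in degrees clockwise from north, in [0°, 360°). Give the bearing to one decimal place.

136.2°

Δλ = -146.10 − 152.20 = -298.30°; wrapped into (−180°, 180°]: 61.70°.
θ = atan2( sin Δλ · cos φ₂ , cos φ₁ · sin φ₂ − sin φ₁ · cos φ₂ · cos Δλ )
  = atan2(0.68474, -0.71378) = 136.189° → normalised to [0°, 360°): 136.189°.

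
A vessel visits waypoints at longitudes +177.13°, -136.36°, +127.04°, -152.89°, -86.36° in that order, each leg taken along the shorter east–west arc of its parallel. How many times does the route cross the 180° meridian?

3

Leg 1: +177.13° → -136.36°, shortest Δλ = 46.51° (east) — crosses 180°.
Leg 2: -136.36° → +127.04°, shortest Δλ = -96.6° (west) — crosses 180°.
Leg 3: +127.04° → -152.89°, shortest Δλ = 80.07° (east) — crosses 180°.
Leg 4: -152.89° → -86.36°, shortest Δλ = 66.53° (east) — does not cross 180°.
Total crossings: 3.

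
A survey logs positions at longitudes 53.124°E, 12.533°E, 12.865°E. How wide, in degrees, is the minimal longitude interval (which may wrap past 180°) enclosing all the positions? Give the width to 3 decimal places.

Sort the longitudes: +12.533°, +12.865°, +53.124°.
Eastward gaps between consecutive values (wrapping around): 0.332°, 40.259°, 319.409°.
Largest gap = 319.409° ⇒ minimal covering band is its complement: 360° − 319.409° = 40.591°.
Band runs from +12.533° eastward to +53.124°.

40.591°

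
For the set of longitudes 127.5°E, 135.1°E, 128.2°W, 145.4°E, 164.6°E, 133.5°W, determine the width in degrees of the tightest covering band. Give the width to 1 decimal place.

Sort the longitudes: -133.5°, -128.2°, +127.5°, +135.1°, +145.4°, +164.6°.
Eastward gaps between consecutive values (wrapping around): 5.3°, 255.7°, 7.6°, 10.3°, 19.2°, 61.9°.
Largest gap = 255.7° ⇒ minimal covering band is its complement: 360° − 255.7° = 104.3°.
Band runs from +127.5° eastward to -128.2°, crossing the antimeridian.

104.3°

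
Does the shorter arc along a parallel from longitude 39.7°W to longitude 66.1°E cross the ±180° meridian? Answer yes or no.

Signed shortest Δλ = ((66.1 − -39.7 + 180) mod 360) − 180 = 105.8°.
Going east by 105.8° from -39.7° reaches +66.1° without touching 180°.

No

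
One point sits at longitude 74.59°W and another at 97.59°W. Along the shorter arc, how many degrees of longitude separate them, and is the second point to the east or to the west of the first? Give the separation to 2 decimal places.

23.00° west

Raw difference: -97.59 − -74.59 = -23.0°.
Normalise into (−180°, 180°]: -23.0° stays -23.0°.
Negative ⇒ the second point lies to the west; separation 23.00°.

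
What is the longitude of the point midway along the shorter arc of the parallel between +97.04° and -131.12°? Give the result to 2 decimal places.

Signed shortest Δλ from +97.04° to -131.12° is +131.84°.
Midpoint longitude = +97.04° + (+131.84°)/2 = +97.04° + 65.92° = +162.96°.
(The naïve average (+97.04 + -131.12)/2 = -17.04° is on the wrong side of the globe.)

+162.96°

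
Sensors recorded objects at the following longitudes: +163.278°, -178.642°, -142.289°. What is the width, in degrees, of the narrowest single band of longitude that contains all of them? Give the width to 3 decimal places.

54.433°

Sort the longitudes: -178.642°, -142.289°, +163.278°.
Eastward gaps between consecutive values (wrapping around): 36.353°, 305.567°, 18.080°.
Largest gap = 305.567° ⇒ minimal covering band is its complement: 360° − 305.567° = 54.433°.
Band runs from +163.278° eastward to -142.289°, crossing the antimeridian.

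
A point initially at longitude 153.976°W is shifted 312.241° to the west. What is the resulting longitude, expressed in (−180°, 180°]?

Start at -153.976°; shift −312.241° → -466.217°.
-466.217° lies outside (−180°, 180°]; add 360° → -106.217°.

106.217°W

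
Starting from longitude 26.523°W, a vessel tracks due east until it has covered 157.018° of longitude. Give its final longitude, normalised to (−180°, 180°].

130.495°E

Start at -26.523°; shift +157.018° → +130.495°.
+130.495° already lies in (−180°, 180°].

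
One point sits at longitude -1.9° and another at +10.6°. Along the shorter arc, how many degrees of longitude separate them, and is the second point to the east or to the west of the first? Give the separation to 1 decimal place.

Raw difference: 10.6 − -1.9 = 12.5°.
Normalise into (−180°, 180°]: 12.5° stays 12.5°.
Positive ⇒ the second point lies to the east; separation 12.5°.

12.5° east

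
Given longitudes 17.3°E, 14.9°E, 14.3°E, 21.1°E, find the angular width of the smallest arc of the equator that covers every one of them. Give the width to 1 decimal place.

6.8°

Sort the longitudes: +14.3°, +14.9°, +17.3°, +21.1°.
Eastward gaps between consecutive values (wrapping around): 0.6°, 2.4°, 3.8°, 353.2°.
Largest gap = 353.2° ⇒ minimal covering band is its complement: 360° − 353.2° = 6.8°.
Band runs from +14.3° eastward to +21.1°.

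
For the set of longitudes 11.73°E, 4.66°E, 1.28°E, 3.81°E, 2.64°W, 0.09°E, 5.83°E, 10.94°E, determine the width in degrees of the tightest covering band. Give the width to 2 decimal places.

14.37°

Sort the longitudes: -2.64°, +0.09°, +1.28°, +3.81°, +4.66°, +5.83°, +10.94°, +11.73°.
Eastward gaps between consecutive values (wrapping around): 2.73°, 1.19°, 2.53°, 0.85°, 1.17°, 5.11°, 0.79°, 345.63°.
Largest gap = 345.63° ⇒ minimal covering band is its complement: 360° − 345.63° = 14.37°.
Band runs from -2.64° eastward to +11.73°.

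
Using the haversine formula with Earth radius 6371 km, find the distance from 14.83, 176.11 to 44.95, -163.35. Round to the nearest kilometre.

3866 km

Δλ = -163.35 − 176.11 = -339.46°; wrapped into (−180°, 180°]: 20.54°.
Δφ = 44.95 − 14.83 = 30.12°.
a = sin²(Δφ/2) + cos φ₁ · cos φ₂ · sin²(Δλ/2) = 0.089258.
c = 2·atan2(√a, √(1−a)) = 0.60679 rad → d = 6371·c ≈ 3865.85 km.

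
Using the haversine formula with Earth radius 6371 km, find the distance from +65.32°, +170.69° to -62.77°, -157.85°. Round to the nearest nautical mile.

7815 nmi

Δλ = -157.85 − 170.69 = -328.54°; wrapped into (−180°, 180°]: 31.46°.
Δφ = -62.77 − 65.32 = -128.09°.
a = sin²(Δφ/2) + cos φ₁ · cos φ₂ · sin²(Δλ/2) = 0.822491.
c = 2·atan2(√a, √(1−a)) = 2.27180 rad → d = 6371·c ≈ 14473.62 km ≈ 7815.13 nmi.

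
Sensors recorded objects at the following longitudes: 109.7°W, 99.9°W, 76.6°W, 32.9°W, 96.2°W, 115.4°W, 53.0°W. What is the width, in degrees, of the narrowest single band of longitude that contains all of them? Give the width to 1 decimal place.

82.5°

Sort the longitudes: -115.4°, -109.7°, -99.9°, -96.2°, -76.6°, -53.0°, -32.9°.
Eastward gaps between consecutive values (wrapping around): 5.7°, 9.8°, 3.7°, 19.6°, 23.6°, 20.1°, 277.5°.
Largest gap = 277.5° ⇒ minimal covering band is its complement: 360° − 277.5° = 82.5°.
Band runs from -115.4° eastward to -32.9°.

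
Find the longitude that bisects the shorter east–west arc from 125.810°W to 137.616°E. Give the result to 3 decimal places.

174.097°W

Signed shortest Δλ from -125.810° to +137.616° is -96.574°.
Midpoint longitude = -125.810° + (-96.574°)/2 = -125.810° − 48.287° = -174.097°.
(The naïve average (-125.810 + +137.616)/2 = 5.903° is on the wrong side of the globe.)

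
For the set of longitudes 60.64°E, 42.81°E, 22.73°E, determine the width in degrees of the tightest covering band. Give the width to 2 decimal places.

37.91°

Sort the longitudes: +22.73°, +42.81°, +60.64°.
Eastward gaps between consecutive values (wrapping around): 20.08°, 17.83°, 322.09°.
Largest gap = 322.09° ⇒ minimal covering band is its complement: 360° − 322.09° = 37.91°.
Band runs from +22.73° eastward to +60.64°.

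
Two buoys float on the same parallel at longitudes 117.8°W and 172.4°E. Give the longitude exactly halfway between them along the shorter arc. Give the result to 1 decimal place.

152.7°W

Signed shortest Δλ from -117.8° to +172.4° is -69.8°.
Midpoint longitude = -117.8° + (-69.8°)/2 = -117.8° − 34.9° = -152.7°.
(The naïve average (-117.8 + +172.4)/2 = 27.3° is on the wrong side of the globe.)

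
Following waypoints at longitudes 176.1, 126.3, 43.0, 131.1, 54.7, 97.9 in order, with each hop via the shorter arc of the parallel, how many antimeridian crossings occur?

Leg 1: +176.1° → +126.3°, shortest Δλ = -49.8° (west) — does not cross 180°.
Leg 2: +126.3° → +43.0°, shortest Δλ = -83.3° (west) — does not cross 180°.
Leg 3: +43.0° → +131.1°, shortest Δλ = 88.1° (east) — does not cross 180°.
Leg 4: +131.1° → +54.7°, shortest Δλ = -76.4° (west) — does not cross 180°.
Leg 5: +54.7° → +97.9°, shortest Δλ = 43.2° (east) — does not cross 180°.
Total crossings: 0.

0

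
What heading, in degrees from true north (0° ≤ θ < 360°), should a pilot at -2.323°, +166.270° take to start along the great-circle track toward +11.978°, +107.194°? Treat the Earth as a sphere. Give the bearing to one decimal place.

Δλ = 107.194 − 166.270 = -59.076°.
θ = atan2( sin Δλ · cos φ₂ , cos φ₁ · sin φ₂ − sin φ₁ · cos φ₂ · cos Δλ )
  = atan2(-0.83917, 0.22774) = -74.816° → normalised to [0°, 360°): 285.184°.

285.2°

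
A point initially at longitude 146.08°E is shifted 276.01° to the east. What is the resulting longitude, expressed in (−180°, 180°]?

Start at +146.08°; shift +276.01° → +422.09°.
+422.09° lies outside (−180°, 180°]; subtract 360° → +62.09°.

62.09°E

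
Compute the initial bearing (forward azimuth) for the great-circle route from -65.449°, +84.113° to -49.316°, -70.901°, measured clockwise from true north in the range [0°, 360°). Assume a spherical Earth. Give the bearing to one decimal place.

Δλ = -70.901 − 84.113 = -155.014°.
θ = atan2( sin Δλ · cos φ₂ , cos φ₁ · sin φ₂ − sin φ₁ · cos φ₂ · cos Δλ )
  = atan2(-0.27535, -0.85254) = -162.100° → normalised to [0°, 360°): 197.900°.

197.9°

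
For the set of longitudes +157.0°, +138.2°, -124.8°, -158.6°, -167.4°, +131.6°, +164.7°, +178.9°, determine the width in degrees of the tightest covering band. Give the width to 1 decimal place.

Sort the longitudes: -167.4°, -158.6°, -124.8°, +131.6°, +138.2°, +157.0°, +164.7°, +178.9°.
Eastward gaps between consecutive values (wrapping around): 8.8°, 33.8°, 256.4°, 6.6°, 18.8°, 7.7°, 14.2°, 13.7°.
Largest gap = 256.4° ⇒ minimal covering band is its complement: 360° − 256.4° = 103.6°.
Band runs from +131.6° eastward to -124.8°, crossing the antimeridian.

103.6°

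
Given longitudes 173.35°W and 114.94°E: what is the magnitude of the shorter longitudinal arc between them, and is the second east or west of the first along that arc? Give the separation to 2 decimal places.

71.71° west

Raw difference: 114.94 − -173.35 = 288.29°.
Normalise into (−180°, 180°]: 288.29° − 360° = -71.71°.
Negative ⇒ the second point lies to the west; separation 71.71°.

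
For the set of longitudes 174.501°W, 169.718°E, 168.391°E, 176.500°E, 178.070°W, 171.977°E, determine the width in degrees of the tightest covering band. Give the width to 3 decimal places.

17.108°

Sort the longitudes: -178.070°, -174.501°, +168.391°, +169.718°, +171.977°, +176.500°.
Eastward gaps between consecutive values (wrapping around): 3.569°, 342.892°, 1.327°, 2.259°, 4.523°, 5.430°.
Largest gap = 342.892° ⇒ minimal covering band is its complement: 360° − 342.892° = 17.108°.
Band runs from +168.391° eastward to -174.501°, crossing the antimeridian.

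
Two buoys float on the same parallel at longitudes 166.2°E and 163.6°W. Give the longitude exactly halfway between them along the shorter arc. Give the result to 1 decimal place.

Signed shortest Δλ from +166.2° to -163.6° is +30.2°.
Midpoint longitude = +166.2° + (+30.2°)/2 = +166.2° + 15.1° = +181.3°.
Normalise into (−180°, 180°]: -178.7°.
(The naïve average (+166.2 + -163.6)/2 = 1.3° is on the wrong side of the globe.)

178.7°W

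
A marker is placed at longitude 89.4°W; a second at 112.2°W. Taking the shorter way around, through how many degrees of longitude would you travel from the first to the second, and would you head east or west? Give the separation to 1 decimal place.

Raw difference: -112.2 − -89.4 = -22.8°.
Normalise into (−180°, 180°]: -22.8° stays -22.8°.
Negative ⇒ the second point lies to the west; separation 22.8°.

22.8° west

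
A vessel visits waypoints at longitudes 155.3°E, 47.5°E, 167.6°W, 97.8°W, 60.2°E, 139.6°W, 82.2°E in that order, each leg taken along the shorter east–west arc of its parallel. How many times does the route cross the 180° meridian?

3

Leg 1: +155.3° → +47.5°, shortest Δλ = -107.8° (west) — does not cross 180°.
Leg 2: +47.5° → -167.6°, shortest Δλ = 144.9° (east) — crosses 180°.
Leg 3: -167.6° → -97.8°, shortest Δλ = 69.8° (east) — does not cross 180°.
Leg 4: -97.8° → +60.2°, shortest Δλ = 158.0° (east) — does not cross 180°.
Leg 5: +60.2° → -139.6°, shortest Δλ = 160.2° (east) — crosses 180°.
Leg 6: -139.6° → +82.2°, shortest Δλ = -138.2° (west) — crosses 180°.
Total crossings: 3.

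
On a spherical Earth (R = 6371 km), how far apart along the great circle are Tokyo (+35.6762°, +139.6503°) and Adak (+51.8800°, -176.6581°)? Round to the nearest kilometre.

Δλ = -176.6581 − 139.6503 = -316.3084°; wrapped into (−180°, 180°]: 43.6916°.
Δφ = 51.8800 − 35.6762 = 16.2038°.
a = sin²(Δφ/2) + cos φ₁ · cos φ₂ · sin²(Δλ/2) = 0.089297.
c = 2·atan2(√a, √(1−a)) = 0.60692 rad → d = 6371·c ≈ 3866.72 km.

3867 km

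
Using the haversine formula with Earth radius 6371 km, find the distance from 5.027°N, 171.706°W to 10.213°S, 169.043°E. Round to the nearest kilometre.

Δλ = 169.043 − -171.706 = 340.749°; wrapped into (−180°, 180°]: -19.251°.
Δφ = -10.213 − 5.027 = -15.240°.
a = sin²(Δφ/2) + cos φ₁ · cos φ₂ · sin²(Δλ/2) = 0.044993.
c = 2·atan2(√a, √(1−a)) = 0.42748 rad → d = 6371·c ≈ 2723.46 km.

2723 km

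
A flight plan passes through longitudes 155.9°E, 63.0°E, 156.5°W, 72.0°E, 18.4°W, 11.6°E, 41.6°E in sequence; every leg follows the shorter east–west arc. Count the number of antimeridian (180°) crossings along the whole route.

2

Leg 1: +155.9° → +63.0°, shortest Δλ = -92.9° (west) — does not cross 180°.
Leg 2: +63.0° → -156.5°, shortest Δλ = 140.5° (east) — crosses 180°.
Leg 3: -156.5° → +72.0°, shortest Δλ = -131.5° (west) — crosses 180°.
Leg 4: +72.0° → -18.4°, shortest Δλ = -90.4° (west) — does not cross 180°.
Leg 5: -18.4° → +11.6°, shortest Δλ = 30.0° (east) — does not cross 180°.
Leg 6: +11.6° → +41.6°, shortest Δλ = 30.0° (east) — does not cross 180°.
Total crossings: 2.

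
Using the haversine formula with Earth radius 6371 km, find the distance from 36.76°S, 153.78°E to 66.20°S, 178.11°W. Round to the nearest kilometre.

Δλ = -178.11 − 153.78 = -331.89°; wrapped into (−180°, 180°]: 28.11°.
Δφ = -66.20 − -36.76 = -29.44°.
a = sin²(Δφ/2) + cos φ₁ · cos φ₂ · sin²(Δλ/2) = 0.083632.
c = 2·atan2(√a, √(1−a)) = 0.58677 rad → d = 6371·c ≈ 3738.28 km.

3738 km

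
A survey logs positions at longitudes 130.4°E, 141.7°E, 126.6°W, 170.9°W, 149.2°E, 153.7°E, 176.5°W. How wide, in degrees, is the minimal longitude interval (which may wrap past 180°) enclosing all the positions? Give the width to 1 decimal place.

Sort the longitudes: -176.5°, -170.9°, -126.6°, +130.4°, +141.7°, +149.2°, +153.7°.
Eastward gaps between consecutive values (wrapping around): 5.6°, 44.3°, 257.0°, 11.3°, 7.5°, 4.5°, 29.8°.
Largest gap = 257.0° ⇒ minimal covering band is its complement: 360° − 257.0° = 103.0°.
Band runs from +130.4° eastward to -126.6°, crossing the antimeridian.

103.0°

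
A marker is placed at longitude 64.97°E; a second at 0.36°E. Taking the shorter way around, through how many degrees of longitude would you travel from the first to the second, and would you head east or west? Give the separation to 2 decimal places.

64.61° west

Raw difference: 0.36 − 64.97 = -64.61°.
Normalise into (−180°, 180°]: -64.61° stays -64.61°.
Negative ⇒ the second point lies to the west; separation 64.61°.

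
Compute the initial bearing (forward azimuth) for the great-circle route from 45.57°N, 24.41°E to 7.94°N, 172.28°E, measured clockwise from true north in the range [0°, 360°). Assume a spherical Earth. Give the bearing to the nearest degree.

37°

Δλ = 172.28 − 24.41 = 147.87°.
θ = atan2( sin Δλ · cos φ₂ , cos φ₁ · sin φ₂ − sin φ₁ · cos φ₂ · cos Δλ )
  = atan2(0.52674, 0.69564) = 37.133° → normalised to [0°, 360°): 37.133°.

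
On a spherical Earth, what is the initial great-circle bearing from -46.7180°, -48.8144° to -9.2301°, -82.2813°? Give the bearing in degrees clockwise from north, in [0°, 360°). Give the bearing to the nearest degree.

Δλ = -82.2813 − -48.8144 = -33.4669°.
θ = atan2( sin Δλ · cos φ₂ , cos φ₁ · sin φ₂ − sin φ₁ · cos φ₂ · cos Δλ )
  = atan2(-0.54431, 0.48946) = -48.037° → normalised to [0°, 360°): 311.963°.

312°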